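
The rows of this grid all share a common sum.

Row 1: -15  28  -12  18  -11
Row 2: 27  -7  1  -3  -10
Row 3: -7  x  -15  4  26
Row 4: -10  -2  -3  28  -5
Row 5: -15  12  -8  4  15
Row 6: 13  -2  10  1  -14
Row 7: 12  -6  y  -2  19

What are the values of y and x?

y = -15, x = 0

Rows 5 and 6 both add up to 8, so every row sums to 8.
Row 7: 12 − 6 − 2 + 19 = 23, so the missing entry is 8 − 23 = -15.
Row 3: -7 − 15 + 4 + 26 = 8, so the missing entry is 8 − 8 = 0.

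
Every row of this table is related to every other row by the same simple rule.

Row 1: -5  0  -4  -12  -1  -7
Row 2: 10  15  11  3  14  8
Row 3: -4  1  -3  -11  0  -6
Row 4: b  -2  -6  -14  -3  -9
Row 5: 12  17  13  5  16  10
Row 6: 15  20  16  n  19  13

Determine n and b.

n = 8, b = -7

The difference between any two rows is the same in every column — this is an addition table with the headers hidden.
Row 6 minus row 1 is 13 − (-7) = 20, so its entry in column 4 is -12 + 20 = 8.
Row 4 minus row 1 is -9 − (-7) = -2, so its entry in column 1 is -5 + (-2) = -7.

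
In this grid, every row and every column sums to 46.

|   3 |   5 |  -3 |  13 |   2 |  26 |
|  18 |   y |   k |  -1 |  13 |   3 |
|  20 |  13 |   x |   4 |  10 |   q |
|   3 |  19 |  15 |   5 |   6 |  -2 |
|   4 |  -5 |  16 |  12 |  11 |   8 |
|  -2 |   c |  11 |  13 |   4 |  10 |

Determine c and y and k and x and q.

Row 6 has -2 + 11 + 13 + 4 + 10 = 36; the blank must be 46 − 36 = 10.
Column 2 has 5 + 13 + 19 − 5 + 10 = 42; the blank must be 46 − 42 = 4.
Row 2 has 18 + 4 − 1 + 13 + 3 = 37; the blank must be 46 − 37 = 9.
Column 3 has -3 + 9 + 15 + 16 + 11 = 48; the blank must be 46 − 48 = -2.
Row 3 has 20 + 13 − 2 + 4 + 10 = 45; the blank must be 46 − 45 = 1.

c = 10, y = 4, k = 9, x = -2, q = 1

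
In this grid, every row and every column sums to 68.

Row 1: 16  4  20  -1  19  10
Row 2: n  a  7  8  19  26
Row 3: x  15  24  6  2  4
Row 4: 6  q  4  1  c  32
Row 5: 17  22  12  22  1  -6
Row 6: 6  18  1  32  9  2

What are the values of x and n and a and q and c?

x = 17, n = 6, a = 2, q = 7, c = 18

The known cells in column 5 total 50, leaving 68 − 50 = 18 for the blank.
The known cells in row 4 total 61, leaving 68 − 61 = 7 for the blank.
The known cells in column 2 total 66, leaving 68 − 66 = 2 for the blank.
The known cells in row 3 total 51, leaving 68 − 51 = 17 for the blank.
The known cells in row 2 total 62, leaving 68 − 62 = 6 for the blank.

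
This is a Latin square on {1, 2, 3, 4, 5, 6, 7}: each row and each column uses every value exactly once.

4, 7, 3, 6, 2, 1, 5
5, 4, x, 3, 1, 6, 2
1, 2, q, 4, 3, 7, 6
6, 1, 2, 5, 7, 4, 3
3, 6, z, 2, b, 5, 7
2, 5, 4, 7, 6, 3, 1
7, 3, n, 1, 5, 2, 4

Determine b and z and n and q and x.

b = 4, z = 1, n = 6, q = 5, x = 7

For row 5, column 5: column 5 already has {1, 2, 3, 5, 6, 7}; that leaves 4.
Cell (7,3): row 7 already has {1, 2, 3, 4, 5, 7} → 6.
For row 2, column 3: row 2 already has {1, 2, 3, 4, 5, 6}; that leaves 7.
For row 5, column 3: row 5 already has {2, 3, 4, 5, 6, 7}; that leaves 1.
At (row 3, col 3): row 3 already has {1, 2, 3, 4, 6, 7}, so the value is 5.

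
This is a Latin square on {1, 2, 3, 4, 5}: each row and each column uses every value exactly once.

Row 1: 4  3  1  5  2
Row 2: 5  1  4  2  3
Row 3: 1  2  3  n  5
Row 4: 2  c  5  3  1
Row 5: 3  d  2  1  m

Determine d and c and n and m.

At (row 4, col 2): row 4 already has {1, 2, 3, 5}, so the value is 4.
Cell (3,4): row 3 already has {1, 2, 3, 5} → 4.
At (row 5, col 2): column 2 already has {1, 2, 3, 4}, so the value is 5.
For row 5, column 5: row 5 already has {1, 2, 3, 5}; that leaves 4.

d = 5, c = 4, n = 4, m = 4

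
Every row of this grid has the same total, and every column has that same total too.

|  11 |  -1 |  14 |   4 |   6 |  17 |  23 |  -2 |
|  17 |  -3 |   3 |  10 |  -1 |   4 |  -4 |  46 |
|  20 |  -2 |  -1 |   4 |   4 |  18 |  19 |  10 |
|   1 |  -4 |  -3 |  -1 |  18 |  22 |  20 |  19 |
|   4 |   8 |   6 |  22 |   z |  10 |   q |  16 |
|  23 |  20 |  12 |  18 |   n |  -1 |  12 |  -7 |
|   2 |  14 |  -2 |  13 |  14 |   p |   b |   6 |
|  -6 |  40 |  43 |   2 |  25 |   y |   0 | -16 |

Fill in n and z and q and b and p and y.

n = -5, z = 11, q = -5, b = 7, p = 18, y = -16

Rows 1 and 2 both sum to 72, so that's the common total.
Row 6 has 23 + 20 + 12 + 18 − 1 + 12 − 7 = 77; the blank must be 72 − 77 = -5.
Column 5 has 6 − 1 + 4 + 18 − 5 + 14 + 25 = 61; the blank must be 72 − 61 = 11.
Row 5 has 4 + 8 + 6 + 22 + 11 + 10 + 16 = 77; the blank must be 72 − 77 = -5.
Column 7 has 23 − 4 + 19 + 20 − 5 + 12 + 0 = 65; the blank must be 72 − 65 = 7.
Row 7 has 2 + 14 − 2 + 13 + 14 + 7 + 6 = 54; the blank must be 72 − 54 = 18.
Row 8 has -6 + 40 + 43 + 2 + 25 + 0 − 16 = 88; the blank must be 72 − 88 = -16.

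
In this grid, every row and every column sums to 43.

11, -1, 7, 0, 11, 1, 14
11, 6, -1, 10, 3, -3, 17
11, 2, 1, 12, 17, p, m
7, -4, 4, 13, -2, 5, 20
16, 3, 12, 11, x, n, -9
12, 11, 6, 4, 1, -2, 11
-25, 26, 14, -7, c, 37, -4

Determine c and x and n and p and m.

c = 2, x = 11, n = -1, p = 6, m = -6

Row 7 has -25 + 26 + 14 − 7 + 37 − 4 = 41; the blank must be 43 − 41 = 2.
Column 5 has 11 + 3 + 17 − 2 + 1 + 2 = 32; the blank must be 43 − 32 = 11.
Row 5 has 16 + 3 + 12 + 11 + 11 − 9 = 44; the blank must be 43 − 44 = -1.
Column 7 has 14 + 17 + 20 − 9 + 11 − 4 = 49; the blank must be 43 − 49 = -6.
Row 3 has 11 + 2 + 1 + 12 + 17 − 6 = 37; the blank must be 43 − 37 = 6.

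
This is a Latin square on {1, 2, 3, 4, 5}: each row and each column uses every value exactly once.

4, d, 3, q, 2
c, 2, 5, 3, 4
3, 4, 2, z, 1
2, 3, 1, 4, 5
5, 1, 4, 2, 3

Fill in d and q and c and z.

d = 5, q = 1, c = 1, z = 5

For row 1, column 2: column 2 already has {1, 2, 3, 4}; that leaves 5.
Cell (2,1): row 2 already has {2, 3, 4, 5} → 1.
At (row 1, col 4): row 1 already has {2, 3, 4, 5}, so the value is 1.
Cell (3,4): row 3 already has {1, 2, 3, 4} → 5.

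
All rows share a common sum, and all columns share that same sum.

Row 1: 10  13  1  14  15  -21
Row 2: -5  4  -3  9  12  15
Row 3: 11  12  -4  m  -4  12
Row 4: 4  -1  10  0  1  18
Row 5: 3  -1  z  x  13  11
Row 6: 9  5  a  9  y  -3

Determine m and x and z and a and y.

m = 5, x = -5, z = 11, a = 17, y = -5

Rows 1 and 2 both sum to 32, so that's the common total.
Column 5 has 15 + 12 − 4 + 1 + 13 = 37; the blank must be 32 − 37 = -5.
Row 3 has 11 + 12 − 4 − 4 + 12 = 27; the blank must be 32 − 27 = 5.
Column 4 has 14 + 9 + 5 + 0 + 9 = 37; the blank must be 32 − 37 = -5.
Row 5 has 3 − 1 − 5 + 13 + 11 = 21; the blank must be 32 − 21 = 11.
Row 6 has 9 + 5 + 9 − 5 − 3 = 15; the blank must be 32 − 15 = 17.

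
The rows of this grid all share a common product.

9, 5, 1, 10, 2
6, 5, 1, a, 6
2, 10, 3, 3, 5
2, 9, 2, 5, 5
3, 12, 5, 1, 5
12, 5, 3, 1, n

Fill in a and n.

Rows 1 and 4 each multiply to 900, so every row has product 900.
Row 2: 6×5×1×6 = 180, so the missing entry is 900 ÷ 180 = 5.
Row 6: 12×5×3×1 = 180, so the missing entry is 900 ÷ 180 = 5.

a = 5, n = 5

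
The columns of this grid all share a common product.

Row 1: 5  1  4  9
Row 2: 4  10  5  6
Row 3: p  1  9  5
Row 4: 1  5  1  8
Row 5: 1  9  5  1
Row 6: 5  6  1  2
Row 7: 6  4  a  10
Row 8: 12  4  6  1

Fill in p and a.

Columns 2 and 4 each multiply to 43200, so every column has product 43200.
Column 1: 5×4×1×1×5×6×12 = 7200, so the missing entry is 43200 ÷ 7200 = 6.
Column 3: 4×5×9×1×5×1×6 = 5400, so the missing entry is 43200 ÷ 5400 = 8.

p = 6, a = 8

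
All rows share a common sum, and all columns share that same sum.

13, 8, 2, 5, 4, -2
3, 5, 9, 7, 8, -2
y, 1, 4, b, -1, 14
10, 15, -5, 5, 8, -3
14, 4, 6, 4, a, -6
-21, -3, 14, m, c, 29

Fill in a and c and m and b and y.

a = 8, c = 3, m = 8, b = 1, y = 11

Rows 1 and 2 both sum to 30, so that's the common total.
Row 5: 14 + 4 + 6 + 4 − 6 = 22, so its missing entry is 30 − 22 = 8.
Column 5: 4 + 8 − 1 + 8 + 8 = 27, so its missing entry is 30 − 27 = 3.
Column 1: 13 + 3 + 10 + 14 − 21 = 19, so its missing entry is 30 − 19 = 11.
Row 3: 11 + 1 + 4 − 1 + 14 = 29, so its missing entry is 30 − 29 = 1.
Row 6: -21 − 3 + 14 + 3 + 29 = 22, so its missing entry is 30 − 22 = 8.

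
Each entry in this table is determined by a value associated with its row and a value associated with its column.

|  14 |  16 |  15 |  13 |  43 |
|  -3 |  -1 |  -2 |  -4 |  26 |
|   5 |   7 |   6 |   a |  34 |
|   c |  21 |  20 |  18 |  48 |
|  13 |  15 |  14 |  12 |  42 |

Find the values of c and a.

c = 19, a = 4

The difference between any two rows is the same in every column — this is an addition table with the headers hidden.
Row 4 minus row 1 is 48 − 43 = 5, so its entry in column 1 is 14 + 5 = 19.
Row 3 minus row 1 is 34 − 43 = -9, so its entry in column 4 is 13 + (-9) = 4.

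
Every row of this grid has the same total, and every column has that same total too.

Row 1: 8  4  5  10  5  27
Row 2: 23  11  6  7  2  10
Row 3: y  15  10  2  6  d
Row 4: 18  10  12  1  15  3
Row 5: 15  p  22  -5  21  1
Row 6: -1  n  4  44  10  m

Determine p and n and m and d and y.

Rows 1 and 2 both sum to 59, so that's the common total.
The known cells in column 1 total 63, leaving 59 − 63 = -4 for the blank.
The known cells in row 3 total 29, leaving 59 − 29 = 30 for the blank.
The known cells in column 6 total 71, leaving 59 − 71 = -12 for the blank.
The known cells in row 6 total 45, leaving 59 − 45 = 14 for the blank.
The known cells in row 5 total 54, leaving 59 − 54 = 5 for the blank.

p = 5, n = 14, m = -12, d = 30, y = -4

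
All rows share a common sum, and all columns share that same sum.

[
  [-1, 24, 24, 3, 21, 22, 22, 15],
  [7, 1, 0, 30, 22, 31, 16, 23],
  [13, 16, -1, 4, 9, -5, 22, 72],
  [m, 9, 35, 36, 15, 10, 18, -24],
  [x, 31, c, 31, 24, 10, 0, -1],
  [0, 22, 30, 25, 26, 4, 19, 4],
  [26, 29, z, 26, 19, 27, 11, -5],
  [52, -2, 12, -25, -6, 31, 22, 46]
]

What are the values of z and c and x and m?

Rows 1 and 2 both sum to 130, so that's the common total.
Row 7: 26 + 29 + 26 + 19 + 27 + 11 − 5 = 133, so its missing entry is 130 − 133 = -3.
Column 3: 24 + 0 − 1 + 35 + 30 − 3 + 12 = 97, so its missing entry is 130 − 97 = 33.
Row 5: 31 + 33 + 31 + 24 + 10 + 0 − 1 = 128, so its missing entry is 130 − 128 = 2.
Row 4: 9 + 35 + 36 + 15 + 10 + 18 − 24 = 99, so its missing entry is 130 − 99 = 31.

z = -3, c = 33, x = 2, m = 31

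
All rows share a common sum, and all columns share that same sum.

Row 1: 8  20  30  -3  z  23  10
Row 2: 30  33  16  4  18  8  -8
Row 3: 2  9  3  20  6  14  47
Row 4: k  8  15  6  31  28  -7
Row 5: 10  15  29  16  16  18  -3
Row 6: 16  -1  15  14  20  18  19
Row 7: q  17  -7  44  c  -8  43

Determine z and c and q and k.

Rows 2 and 3 both sum to 101, so that's the common total.
The known cells in row 1 total 88, leaving 101 − 88 = 13 for the blank.
The known cells in column 5 total 104, leaving 101 − 104 = -3 for the blank.
The known cells in row 4 total 81, leaving 101 − 81 = 20 for the blank.
The known cells in row 7 total 86, leaving 101 − 86 = 15 for the blank.

z = 13, c = -3, q = 15, k = 20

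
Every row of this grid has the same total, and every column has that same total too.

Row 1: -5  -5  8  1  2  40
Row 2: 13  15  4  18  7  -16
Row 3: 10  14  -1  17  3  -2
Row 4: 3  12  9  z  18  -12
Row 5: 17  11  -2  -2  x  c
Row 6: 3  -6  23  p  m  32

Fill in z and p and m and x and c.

z = 11, p = -4, m = -7, x = 18, c = -1

Rows 1 and 2 both sum to 41, so that's the common total.
Column 6 has 40 − 16 − 2 − 12 + 32 = 42; the blank must be 41 − 42 = -1.
Row 5 has 17 + 11 − 2 − 2 − 1 = 23; the blank must be 41 − 23 = 18.
Column 5 has 2 + 7 + 3 + 18 + 18 = 48; the blank must be 41 − 48 = -7.
Row 4 has 3 + 12 + 9 + 18 − 12 = 30; the blank must be 41 − 30 = 11.
Row 6 has 3 − 6 + 23 − 7 + 32 = 45; the blank must be 41 − 45 = -4.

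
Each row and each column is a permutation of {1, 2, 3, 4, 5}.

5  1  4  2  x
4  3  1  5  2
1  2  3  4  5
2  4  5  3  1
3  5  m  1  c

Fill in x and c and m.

Cell (1,5): row 1 already has {1, 2, 4, 5} → 3.
Cell (5,5): column 5 already has {1, 2, 3, 5} → 4.
At (row 5, col 3): row 5 already has {1, 3, 4, 5}, so the value is 2.

x = 3, c = 4, m = 2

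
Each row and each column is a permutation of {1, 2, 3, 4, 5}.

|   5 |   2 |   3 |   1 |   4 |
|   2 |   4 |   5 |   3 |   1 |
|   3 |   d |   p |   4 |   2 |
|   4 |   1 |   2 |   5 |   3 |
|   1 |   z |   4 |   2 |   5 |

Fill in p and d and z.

p = 1, d = 5, z = 3

At (row 5, col 2): row 5 already has {1, 2, 4, 5}, so the value is 3.
For row 3, column 2: column 2 already has {1, 2, 3, 4}; that leaves 5.
For row 3, column 3: row 3 already has {2, 3, 4, 5}; that leaves 1.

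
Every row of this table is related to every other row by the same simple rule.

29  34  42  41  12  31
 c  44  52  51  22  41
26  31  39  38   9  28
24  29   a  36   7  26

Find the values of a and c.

a = 37, c = 39

The difference between any two rows is the same in every column — this is an addition table with the headers hidden.
Row 4 minus row 1 is 29 − 34 = -5, so its entry in column 3 is 42 + (-5) = 37.
Row 2 minus row 1 is 44 − 34 = 10, so its entry in column 1 is 29 + 10 = 39.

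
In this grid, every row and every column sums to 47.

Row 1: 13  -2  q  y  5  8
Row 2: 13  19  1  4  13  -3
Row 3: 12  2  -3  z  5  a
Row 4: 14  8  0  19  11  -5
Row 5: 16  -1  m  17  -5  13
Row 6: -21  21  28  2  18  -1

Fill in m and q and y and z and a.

Row 5: 16 − 1 + 17 − 5 + 13 = 40, so its missing entry is 47 − 40 = 7.
Column 3: 1 − 3 + 0 + 7 + 28 = 33, so its missing entry is 47 − 33 = 14.
Row 1: 13 − 2 + 14 + 5 + 8 = 38, so its missing entry is 47 − 38 = 9.
Column 4: 9 + 4 + 19 + 17 + 2 = 51, so its missing entry is 47 − 51 = -4.
Row 3: 12 + 2 − 3 − 4 + 5 = 12, so its missing entry is 47 − 12 = 35.

m = 7, q = 14, y = 9, z = -4, a = 35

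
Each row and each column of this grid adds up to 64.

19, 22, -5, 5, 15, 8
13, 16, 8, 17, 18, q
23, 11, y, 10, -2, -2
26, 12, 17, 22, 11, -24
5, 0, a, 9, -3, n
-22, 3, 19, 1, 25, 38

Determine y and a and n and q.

y = 24, a = 1, n = 52, q = -8

Row 2: 13 + 16 + 8 + 17 + 18 = 72, so its missing entry is 64 − 72 = -8.
Column 6: 8 − 8 − 2 − 24 + 38 = 12, so its missing entry is 64 − 12 = 52.
Row 5: 5 + 0 + 9 − 3 + 52 = 63, so its missing entry is 64 − 63 = 1.
Row 3: 23 + 11 + 10 − 2 − 2 = 40, so its missing entry is 64 − 40 = 24.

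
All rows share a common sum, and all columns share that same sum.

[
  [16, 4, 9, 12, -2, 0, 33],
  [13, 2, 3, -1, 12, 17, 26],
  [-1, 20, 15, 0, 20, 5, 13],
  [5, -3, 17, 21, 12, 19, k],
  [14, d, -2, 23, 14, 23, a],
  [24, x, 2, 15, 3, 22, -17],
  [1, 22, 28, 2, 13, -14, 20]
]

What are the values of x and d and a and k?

Rows 1 and 2 both sum to 72, so that's the common total.
Row 6 has 24 + 2 + 15 + 3 + 22 − 17 = 49; the blank must be 72 − 49 = 23.
Column 2 has 4 + 2 + 20 − 3 + 23 + 22 = 68; the blank must be 72 − 68 = 4.
Row 5 has 14 + 4 − 2 + 23 + 14 + 23 = 76; the blank must be 72 − 76 = -4.
Row 4 has 5 − 3 + 17 + 21 + 12 + 19 = 71; the blank must be 72 − 71 = 1.

x = 23, d = 4, a = -4, k = 1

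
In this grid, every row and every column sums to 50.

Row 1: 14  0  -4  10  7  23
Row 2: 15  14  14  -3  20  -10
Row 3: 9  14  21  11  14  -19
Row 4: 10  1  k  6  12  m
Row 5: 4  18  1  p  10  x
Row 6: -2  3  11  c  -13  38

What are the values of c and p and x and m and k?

c = 13, p = 13, x = 4, m = 14, k = 7

Row 6 has -2 + 3 + 11 − 13 + 38 = 37; the blank must be 50 − 37 = 13.
Column 4 has 10 − 3 + 11 + 6 + 13 = 37; the blank must be 50 − 37 = 13.
Row 5 has 4 + 18 + 1 + 13 + 10 = 46; the blank must be 50 − 46 = 4.
Column 3 has -4 + 14 + 21 + 1 + 11 = 43; the blank must be 50 − 43 = 7.
Row 4 has 10 + 1 + 7 + 6 + 12 = 36; the blank must be 50 − 36 = 14.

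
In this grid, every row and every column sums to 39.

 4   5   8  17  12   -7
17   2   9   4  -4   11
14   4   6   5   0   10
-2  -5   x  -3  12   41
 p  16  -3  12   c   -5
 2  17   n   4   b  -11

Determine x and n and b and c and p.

Column 1: 4 + 17 + 14 − 2 + 2 = 35, so its missing entry is 39 − 35 = 4.
Row 5: 4 + 16 − 3 + 12 − 5 = 24, so its missing entry is 39 − 24 = 15.
Column 5: 12 − 4 + 0 + 12 + 15 = 35, so its missing entry is 39 − 35 = 4.
Row 4: -2 − 5 − 3 + 12 + 41 = 43, so its missing entry is 39 − 43 = -4.
Row 6: 2 + 17 + 4 + 4 − 11 = 16, so its missing entry is 39 − 16 = 23.

x = -4, n = 23, b = 4, c = 15, p = 4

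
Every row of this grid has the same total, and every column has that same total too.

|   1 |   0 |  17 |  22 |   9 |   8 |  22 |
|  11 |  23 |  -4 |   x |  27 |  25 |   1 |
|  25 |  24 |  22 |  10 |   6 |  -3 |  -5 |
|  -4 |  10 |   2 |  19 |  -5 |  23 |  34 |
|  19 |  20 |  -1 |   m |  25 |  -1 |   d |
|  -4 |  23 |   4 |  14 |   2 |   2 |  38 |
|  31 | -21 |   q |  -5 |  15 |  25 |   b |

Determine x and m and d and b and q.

Rows 1 and 3 both sum to 79, so that's the common total.
Column 3: 17 − 4 + 22 + 2 − 1 + 4 = 40, so its missing entry is 79 − 40 = 39.
Row 7: 31 − 21 + 39 − 5 + 15 + 25 = 84, so its missing entry is 79 − 84 = -5.
Column 7: 22 + 1 − 5 + 34 + 38 − 5 = 85, so its missing entry is 79 − 85 = -6.
Row 5: 19 + 20 − 1 + 25 − 1 − 6 = 56, so its missing entry is 79 − 56 = 23.
Row 2: 11 + 23 − 4 + 27 + 25 + 1 = 83, so its missing entry is 79 − 83 = -4.

x = -4, m = 23, d = -6, b = -5, q = 39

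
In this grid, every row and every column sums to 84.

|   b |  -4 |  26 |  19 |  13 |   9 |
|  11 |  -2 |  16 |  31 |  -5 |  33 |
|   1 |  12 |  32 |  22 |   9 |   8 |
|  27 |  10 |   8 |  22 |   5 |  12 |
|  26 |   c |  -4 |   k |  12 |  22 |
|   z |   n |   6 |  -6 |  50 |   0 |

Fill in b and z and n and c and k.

Column 4 has 19 + 31 + 22 + 22 − 6 = 88; the blank must be 84 − 88 = -4.
Row 1 has -4 + 26 + 19 + 13 + 9 = 63; the blank must be 84 − 63 = 21.
Column 1 has 21 + 11 + 1 + 27 + 26 = 86; the blank must be 84 − 86 = -2.
Row 6 has -2 + 6 − 6 + 50 + 0 = 48; the blank must be 84 − 48 = 36.
Row 5 has 26 − 4 − 4 + 12 + 22 = 52; the blank must be 84 − 52 = 32.

b = 21, z = -2, n = 36, c = 32, k = -4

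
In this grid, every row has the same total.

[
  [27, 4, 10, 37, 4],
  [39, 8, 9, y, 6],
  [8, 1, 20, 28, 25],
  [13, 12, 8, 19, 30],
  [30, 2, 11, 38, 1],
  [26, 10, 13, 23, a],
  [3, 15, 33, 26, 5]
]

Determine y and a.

The complete rows each total 82.
Row 2 is missing 82 − 62 = 20 (since 39 + 8 + 9 + 6 = 62).
Row 6 is missing 82 − 72 = 10 (since 26 + 10 + 13 + 23 = 72).

y = 20, a = 10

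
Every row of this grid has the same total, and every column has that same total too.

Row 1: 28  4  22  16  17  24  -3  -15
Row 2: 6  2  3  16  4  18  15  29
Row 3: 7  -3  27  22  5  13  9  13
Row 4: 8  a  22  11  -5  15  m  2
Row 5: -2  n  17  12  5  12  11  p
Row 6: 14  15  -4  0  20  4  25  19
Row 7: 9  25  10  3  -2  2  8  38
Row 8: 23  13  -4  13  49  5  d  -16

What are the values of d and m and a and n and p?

d = 10, m = 18, a = 22, n = 15, p = 23

Rows 1 and 2 both sum to 93, so that's the common total.
The known cells in row 8 total 83, leaving 93 − 83 = 10 for the blank.
The known cells in column 7 total 75, leaving 93 − 75 = 18 for the blank.
The known cells in row 4 total 71, leaving 93 − 71 = 22 for the blank.
The known cells in column 2 total 78, leaving 93 − 78 = 15 for the blank.
The known cells in row 5 total 70, leaving 93 − 70 = 23 for the blank.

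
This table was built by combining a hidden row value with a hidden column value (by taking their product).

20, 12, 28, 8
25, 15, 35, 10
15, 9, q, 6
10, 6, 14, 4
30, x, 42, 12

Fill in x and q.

Each row is a constant multiple of every other row — this is a multiplication table with the headers hidden.
Row 5 is 30/20 = 3/2 times row 1, so its entry in column 2 is 12 × 3/2 = 18.
Row 3 is 15/20 = 3/4 times row 1, so its entry in column 3 is 28 × 3/4 = 21.

x = 18, q = 21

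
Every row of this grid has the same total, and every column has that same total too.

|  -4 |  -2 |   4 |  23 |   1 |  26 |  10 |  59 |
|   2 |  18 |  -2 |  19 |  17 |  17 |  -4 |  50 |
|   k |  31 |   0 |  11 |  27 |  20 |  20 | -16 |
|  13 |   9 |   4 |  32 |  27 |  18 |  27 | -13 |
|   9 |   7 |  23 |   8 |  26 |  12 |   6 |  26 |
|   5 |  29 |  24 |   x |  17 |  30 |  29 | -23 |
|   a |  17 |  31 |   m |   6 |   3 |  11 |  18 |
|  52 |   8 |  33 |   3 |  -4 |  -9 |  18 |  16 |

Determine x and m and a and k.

x = 6, m = 15, a = 16, k = 24

Rows 1 and 2 both sum to 117, so that's the common total.
Row 6 has 5 + 29 + 24 + 17 + 30 + 29 − 23 = 111; the blank must be 117 − 111 = 6.
Column 4 has 23 + 19 + 11 + 32 + 8 + 6 + 3 = 102; the blank must be 117 − 102 = 15.
Row 3 has 31 + 0 + 11 + 27 + 20 + 20 − 16 = 93; the blank must be 117 − 93 = 24.
Row 7 has 17 + 31 + 15 + 6 + 3 + 11 + 18 = 101; the blank must be 117 − 101 = 16.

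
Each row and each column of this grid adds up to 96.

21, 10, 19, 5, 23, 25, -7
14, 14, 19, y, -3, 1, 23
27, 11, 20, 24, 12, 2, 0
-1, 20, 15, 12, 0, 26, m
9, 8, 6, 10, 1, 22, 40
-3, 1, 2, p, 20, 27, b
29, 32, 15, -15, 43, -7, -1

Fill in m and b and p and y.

The known cells in row 2 total 68, leaving 96 − 68 = 28 for the blank.
The known cells in column 4 total 64, leaving 96 − 64 = 32 for the blank.
The known cells in row 6 total 79, leaving 96 − 79 = 17 for the blank.
The known cells in row 4 total 72, leaving 96 − 72 = 24 for the blank.

m = 24, b = 17, p = 32, y = 28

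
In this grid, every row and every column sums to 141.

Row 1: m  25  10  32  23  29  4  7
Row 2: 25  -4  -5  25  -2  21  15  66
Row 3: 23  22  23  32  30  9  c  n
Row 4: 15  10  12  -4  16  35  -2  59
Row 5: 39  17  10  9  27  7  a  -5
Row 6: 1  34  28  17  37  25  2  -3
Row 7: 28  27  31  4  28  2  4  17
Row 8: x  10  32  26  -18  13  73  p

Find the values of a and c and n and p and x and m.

The known cells in row 1 total 130, leaving 141 − 130 = 11 for the blank.
The known cells in column 1 total 142, leaving 141 − 142 = -1 for the blank.
The known cells in row 8 total 135, leaving 141 − 135 = 6 for the blank.
The known cells in column 8 total 147, leaving 141 − 147 = -6 for the blank.
The known cells in row 5 total 104, leaving 141 − 104 = 37 for the blank.
The known cells in row 3 total 133, leaving 141 − 133 = 8 for the blank.

a = 37, c = 8, n = -6, p = 6, x = -1, m = 11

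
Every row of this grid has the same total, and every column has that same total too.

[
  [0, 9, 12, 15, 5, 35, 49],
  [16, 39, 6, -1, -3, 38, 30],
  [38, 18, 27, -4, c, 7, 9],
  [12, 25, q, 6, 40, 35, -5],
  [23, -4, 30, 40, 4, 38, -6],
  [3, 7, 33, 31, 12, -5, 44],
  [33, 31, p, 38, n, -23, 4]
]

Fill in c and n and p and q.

c = 30, n = 37, p = 5, q = 12

Rows 1 and 2 both sum to 125, so that's the common total.
The known cells in row 3 total 95, leaving 125 − 95 = 30 for the blank.
The known cells in column 5 total 88, leaving 125 − 88 = 37 for the blank.
The known cells in row 7 total 120, leaving 125 − 120 = 5 for the blank.
The known cells in row 4 total 113, leaving 125 − 113 = 12 for the blank.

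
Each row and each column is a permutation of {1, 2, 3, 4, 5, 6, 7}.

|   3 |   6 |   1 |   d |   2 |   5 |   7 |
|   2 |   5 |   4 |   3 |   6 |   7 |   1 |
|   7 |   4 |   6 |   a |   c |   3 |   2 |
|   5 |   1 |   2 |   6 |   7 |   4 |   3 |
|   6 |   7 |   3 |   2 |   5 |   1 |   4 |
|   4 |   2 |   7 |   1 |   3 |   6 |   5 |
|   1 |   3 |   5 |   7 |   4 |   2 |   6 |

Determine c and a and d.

At (row 3, col 5): column 5 already has {2, 3, 4, 5, 6, 7}, so the value is 1.
For row 3, column 4: row 3 already has {1, 2, 3, 4, 6, 7}; that leaves 5.
At (row 1, col 4): row 1 already has {1, 2, 3, 5, 6, 7}, so the value is 4.

c = 1, a = 5, d = 4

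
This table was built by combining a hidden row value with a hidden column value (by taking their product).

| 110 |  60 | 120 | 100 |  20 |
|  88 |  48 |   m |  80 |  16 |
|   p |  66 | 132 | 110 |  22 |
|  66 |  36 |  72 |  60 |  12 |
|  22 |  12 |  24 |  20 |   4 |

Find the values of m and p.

m = 96, p = 121

Each row is a constant multiple of every other row — this is a multiplication table with the headers hidden.
Row 2 is 48/60 = 4/5 times row 1, so its entry in column 3 is 120 × 4/5 = 96.
Row 3 is 66/60 = 11/10 times row 1, so its entry in column 1 is 110 × 11/10 = 121.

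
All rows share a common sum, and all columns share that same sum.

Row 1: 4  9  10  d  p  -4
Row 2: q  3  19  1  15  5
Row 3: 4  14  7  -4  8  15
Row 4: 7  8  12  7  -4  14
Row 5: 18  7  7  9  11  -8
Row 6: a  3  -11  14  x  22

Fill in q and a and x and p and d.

q = 1, a = 10, x = 6, p = 8, d = 17

Rows 3 and 4 both sum to 44, so that's the common total.
Column 4: 1 − 4 + 7 + 9 + 14 = 27, so its missing entry is 44 − 27 = 17.
Row 1: 4 + 9 + 10 + 17 − 4 = 36, so its missing entry is 44 − 36 = 8.
Column 5: 8 + 15 + 8 − 4 + 11 = 38, so its missing entry is 44 − 38 = 6.
Row 6: 3 − 11 + 14 + 6 + 22 = 34, so its missing entry is 44 − 34 = 10.
Row 2: 3 + 19 + 1 + 15 + 5 = 43, so its missing entry is 44 − 43 = 1.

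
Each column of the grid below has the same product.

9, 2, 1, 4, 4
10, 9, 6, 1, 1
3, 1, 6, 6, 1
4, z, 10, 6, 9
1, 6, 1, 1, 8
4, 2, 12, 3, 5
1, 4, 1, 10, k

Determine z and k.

z = 5, k = 3

Columns 1 and 4 each multiply to 4320, so every column has product 4320.
Column 2: 2×9×1×6×2×4 = 864, so the missing entry is 4320 ÷ 864 = 5.
Column 5: 4×1×1×9×8×5 = 1440, so the missing entry is 4320 ÷ 1440 = 3.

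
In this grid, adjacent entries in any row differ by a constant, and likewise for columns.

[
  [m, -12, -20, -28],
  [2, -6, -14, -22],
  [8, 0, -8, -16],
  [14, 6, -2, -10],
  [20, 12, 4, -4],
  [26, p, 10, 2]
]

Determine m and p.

Along each row the entries change by -8 per step; down each column they change by 6.
Row 1: from -12 at column 2, stepping by -8 to column 1 gives -4.
Row 6: from 26 at column 1, stepping by -8 to column 2 gives 18.

m = -4, p = 18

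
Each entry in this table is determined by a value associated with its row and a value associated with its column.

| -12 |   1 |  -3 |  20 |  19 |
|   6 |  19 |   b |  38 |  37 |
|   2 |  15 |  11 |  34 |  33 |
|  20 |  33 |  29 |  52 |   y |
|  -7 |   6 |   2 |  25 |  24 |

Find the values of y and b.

The difference between any two rows is the same in every column — this is an addition table with the headers hidden.
Row 4 minus row 1 is 20 − (-12) = 32, so its entry in column 5 is 19 + 32 = 51.
Row 2 minus row 1 is 6 − (-12) = 18, so its entry in column 3 is -3 + 18 = 15.

y = 51, b = 15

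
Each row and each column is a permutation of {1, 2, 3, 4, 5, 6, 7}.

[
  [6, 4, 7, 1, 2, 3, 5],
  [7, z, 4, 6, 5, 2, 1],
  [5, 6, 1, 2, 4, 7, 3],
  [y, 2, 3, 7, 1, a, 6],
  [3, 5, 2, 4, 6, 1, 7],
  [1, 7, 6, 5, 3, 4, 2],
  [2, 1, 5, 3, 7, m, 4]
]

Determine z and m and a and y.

z = 3, m = 6, a = 5, y = 4

Cell (2,2): row 2 already has {1, 2, 4, 5, 6, 7} → 3.
For row 7, column 6: row 7 already has {1, 2, 3, 4, 5, 7}; that leaves 6.
For row 4, column 6: column 6 already has {1, 2, 3, 4, 6, 7}; that leaves 5.
Cell (4,1): row 4 already has {1, 2, 3, 5, 6, 7} → 4.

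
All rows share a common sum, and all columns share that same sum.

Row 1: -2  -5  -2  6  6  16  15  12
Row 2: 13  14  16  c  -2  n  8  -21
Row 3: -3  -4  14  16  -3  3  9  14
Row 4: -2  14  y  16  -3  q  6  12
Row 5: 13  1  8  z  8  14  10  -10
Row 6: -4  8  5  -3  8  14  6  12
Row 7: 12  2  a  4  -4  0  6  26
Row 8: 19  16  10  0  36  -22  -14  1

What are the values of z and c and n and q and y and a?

Rows 1 and 3 both sum to 46, so that's the common total.
Row 7 has 12 + 2 + 4 − 4 + 0 + 6 + 26 = 46; the blank must be 46 − 46 = 0.
Row 5 has 13 + 1 + 8 + 8 + 14 + 10 − 10 = 44; the blank must be 46 − 44 = 2.
Column 3 has -2 + 16 + 14 + 8 + 5 + 0 + 10 = 51; the blank must be 46 − 51 = -5.
Column 4 has 6 + 16 + 16 + 2 − 3 + 4 + 0 = 41; the blank must be 46 − 41 = 5.
Row 2 has 13 + 14 + 16 + 5 − 2 + 8 − 21 = 33; the blank must be 46 − 33 = 13.
Row 4 has -2 + 14 − 5 + 16 − 3 + 6 + 12 = 38; the blank must be 46 − 38 = 8.

z = 2, c = 5, n = 13, q = 8, y = -5, a = 0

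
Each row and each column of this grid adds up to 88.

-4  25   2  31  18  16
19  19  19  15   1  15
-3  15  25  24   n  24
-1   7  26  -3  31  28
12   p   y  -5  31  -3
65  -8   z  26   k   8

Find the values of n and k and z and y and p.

n = 3, k = 4, z = -7, y = 23, p = 30

Row 3: -3 + 15 + 25 + 24 + 24 = 85, so its missing entry is 88 − 85 = 3.
Column 5: 18 + 1 + 3 + 31 + 31 = 84, so its missing entry is 88 − 84 = 4.
Column 2: 25 + 19 + 15 + 7 − 8 = 58, so its missing entry is 88 − 58 = 30.
Row 5: 12 + 30 − 5 + 31 − 3 = 65, so its missing entry is 88 − 65 = 23.
Row 6: 65 − 8 + 26 + 4 + 8 = 95, so its missing entry is 88 − 95 = -7.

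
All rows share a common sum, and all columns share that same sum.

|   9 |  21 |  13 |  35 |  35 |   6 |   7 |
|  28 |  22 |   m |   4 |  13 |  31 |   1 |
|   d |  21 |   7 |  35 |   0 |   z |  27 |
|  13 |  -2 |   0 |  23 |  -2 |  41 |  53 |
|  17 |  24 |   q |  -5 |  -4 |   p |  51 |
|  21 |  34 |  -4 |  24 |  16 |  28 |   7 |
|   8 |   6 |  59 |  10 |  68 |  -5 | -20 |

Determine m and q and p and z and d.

Rows 1 and 4 both sum to 126, so that's the common total.
The known cells in row 2 total 99, leaving 126 − 99 = 27 for the blank.
The known cells in column 1 total 96, leaving 126 − 96 = 30 for the blank.
The known cells in column 3 total 102, leaving 126 − 102 = 24 for the blank.
The known cells in row 5 total 107, leaving 126 − 107 = 19 for the blank.
The known cells in row 3 total 120, leaving 126 − 120 = 6 for the blank.

m = 27, q = 24, p = 19, z = 6, d = 30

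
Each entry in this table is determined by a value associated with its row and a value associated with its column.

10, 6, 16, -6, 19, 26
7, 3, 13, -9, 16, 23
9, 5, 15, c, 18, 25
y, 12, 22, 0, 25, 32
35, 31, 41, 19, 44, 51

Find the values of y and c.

The difference between any two rows is the same in every column — this is an addition table with the headers hidden.
Row 4 minus row 1 is 32 − 26 = 6, so its entry in column 1 is 10 + 6 = 16.
Row 3 minus row 1 is 25 − 26 = -1, so its entry in column 4 is -6 + (-1) = -7.

y = 16, c = -7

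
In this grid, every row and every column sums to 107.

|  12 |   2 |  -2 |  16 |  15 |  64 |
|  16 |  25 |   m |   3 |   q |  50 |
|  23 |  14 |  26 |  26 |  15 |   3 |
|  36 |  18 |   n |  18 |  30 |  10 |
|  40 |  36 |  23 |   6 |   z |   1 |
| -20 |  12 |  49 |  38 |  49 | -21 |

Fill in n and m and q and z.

n = -5, m = 16, q = -3, z = 1

Row 5 has 40 + 36 + 23 + 6 + 1 = 106; the blank must be 107 − 106 = 1.
Row 4 has 36 + 18 + 18 + 30 + 10 = 112; the blank must be 107 − 112 = -5.
Column 3 has -2 + 26 − 5 + 23 + 49 = 91; the blank must be 107 − 91 = 16.
Row 2 has 16 + 25 + 16 + 3 + 50 = 110; the blank must be 107 − 110 = -3.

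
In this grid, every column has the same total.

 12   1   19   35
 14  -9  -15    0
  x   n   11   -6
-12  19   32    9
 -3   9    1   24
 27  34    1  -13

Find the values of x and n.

The complete columns each total 49.
Column 1 is missing 49 − 38 = 11 (since 12 + 14 − 12 − 3 + 27 = 38).
Column 2 is missing 49 − 54 = -5 (since 1 − 9 + 19 + 9 + 34 = 54).

x = 11, n = -5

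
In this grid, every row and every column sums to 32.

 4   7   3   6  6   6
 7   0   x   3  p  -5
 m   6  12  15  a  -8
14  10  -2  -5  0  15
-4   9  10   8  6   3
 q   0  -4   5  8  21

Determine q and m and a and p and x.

q = 2, m = 9, a = -2, p = 14, x = 13

The known cells in column 3 total 19, leaving 32 − 19 = 13 for the blank.
The known cells in row 2 total 18, leaving 32 − 18 = 14 for the blank.
The known cells in column 5 total 34, leaving 32 − 34 = -2 for the blank.
The known cells in row 3 total 23, leaving 32 − 23 = 9 for the blank.
The known cells in row 6 total 30, leaving 32 − 30 = 2 for the blank.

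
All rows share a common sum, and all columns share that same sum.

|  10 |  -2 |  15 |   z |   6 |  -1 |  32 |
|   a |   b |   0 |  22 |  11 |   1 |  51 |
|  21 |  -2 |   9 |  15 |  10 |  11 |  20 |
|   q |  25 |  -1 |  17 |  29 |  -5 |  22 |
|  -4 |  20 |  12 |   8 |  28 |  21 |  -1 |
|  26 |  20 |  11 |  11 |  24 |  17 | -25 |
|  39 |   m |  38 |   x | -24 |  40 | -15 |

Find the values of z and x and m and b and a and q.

Rows 3 and 5 both sum to 84, so that's the common total.
Row 1: 10 − 2 + 15 + 6 − 1 + 32 = 60, so its missing entry is 84 − 60 = 24.
Row 4: 25 − 1 + 17 + 29 − 5 + 22 = 87, so its missing entry is 84 − 87 = -3.
Column 1: 10 + 21 − 3 − 4 + 26 + 39 = 89, so its missing entry is 84 − 89 = -5.
Row 2: -5 + 0 + 22 + 11 + 1 + 51 = 80, so its missing entry is 84 − 80 = 4.
Column 2: -2 + 4 − 2 + 25 + 20 + 20 = 65, so its missing entry is 84 − 65 = 19.
Row 7: 39 + 19 + 38 − 24 + 40 − 15 = 97, so its missing entry is 84 − 97 = -13.

z = 24, x = -13, m = 19, b = 4, a = -5, q = -3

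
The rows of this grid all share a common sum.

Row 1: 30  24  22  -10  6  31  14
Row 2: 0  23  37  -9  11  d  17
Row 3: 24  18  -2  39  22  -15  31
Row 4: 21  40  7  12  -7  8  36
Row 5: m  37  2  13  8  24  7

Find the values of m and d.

m = 26, d = 38

Rows 1 and 3 both add up to 117, so every row sums to 117.
Row 5: 37 + 2 + 13 + 8 + 24 + 7 = 91, so the missing entry is 117 − 91 = 26.
Row 2: 0 + 23 + 37 − 9 + 11 + 17 = 79, so the missing entry is 117 − 79 = 38.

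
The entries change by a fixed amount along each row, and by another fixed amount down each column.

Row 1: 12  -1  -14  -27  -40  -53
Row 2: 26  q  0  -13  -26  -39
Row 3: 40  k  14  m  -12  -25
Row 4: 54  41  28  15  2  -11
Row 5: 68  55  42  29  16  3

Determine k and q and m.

k = 27, q = 13, m = 1

Along each row the entries change by -13 per step; down each column they change by 14.
Row 3: from 40 at column 1, stepping by -13 to column 2 gives 27.
Row 2: from 26 at column 1, stepping by -13 to column 2 gives 13.
Row 3: from 40 at column 1, stepping by -13 to column 4 gives 1.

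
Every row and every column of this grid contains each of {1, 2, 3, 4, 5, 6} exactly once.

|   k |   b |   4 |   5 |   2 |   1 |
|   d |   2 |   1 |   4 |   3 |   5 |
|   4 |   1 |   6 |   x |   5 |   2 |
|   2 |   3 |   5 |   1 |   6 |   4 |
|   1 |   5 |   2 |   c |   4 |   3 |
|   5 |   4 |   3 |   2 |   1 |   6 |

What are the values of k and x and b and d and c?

k = 3, x = 3, b = 6, d = 6, c = 6

Cell (1,2): column 2 already has {1, 2, 3, 4, 5} → 6.
Cell (5,4): row 5 already has {1, 2, 3, 4, 5} → 6.
For row 1, column 1: row 1 already has {1, 2, 4, 5, 6}; that leaves 3.
For row 3, column 4: row 3 already has {1, 2, 4, 5, 6}; that leaves 3.
Cell (2,1): row 2 already has {1, 2, 3, 4, 5} → 6.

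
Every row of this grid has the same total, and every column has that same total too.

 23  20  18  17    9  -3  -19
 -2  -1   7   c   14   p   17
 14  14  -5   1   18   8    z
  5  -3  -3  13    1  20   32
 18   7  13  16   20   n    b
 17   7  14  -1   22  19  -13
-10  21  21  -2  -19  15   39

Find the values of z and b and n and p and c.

z = 15, b = -6, n = -3, p = 9, c = 21

Rows 1 and 4 both sum to 65, so that's the common total.
Row 3: 14 + 14 − 5 + 1 + 18 + 8 = 50, so its missing entry is 65 − 50 = 15.
Column 7: -19 + 17 + 15 + 32 − 13 + 39 = 71, so its missing entry is 65 − 71 = -6.
Row 5: 18 + 7 + 13 + 16 + 20 − 6 = 68, so its missing entry is 65 − 68 = -3.
Column 6: -3 + 8 + 20 − 3 + 19 + 15 = 56, so its missing entry is 65 − 56 = 9.
Row 2: -2 − 1 + 7 + 14 + 9 + 17 = 44, so its missing entry is 65 − 44 = 21.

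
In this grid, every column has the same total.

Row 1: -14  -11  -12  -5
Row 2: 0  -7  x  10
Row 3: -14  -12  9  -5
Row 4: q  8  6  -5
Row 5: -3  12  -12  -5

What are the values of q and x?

Columns 2 and 4 both add up to -10, so every column sums to -10.
Column 1: -14 + 0 − 14 − 3 = -31, so the missing entry is -10 − (-31) = 21.
Column 3: -12 + 9 + 6 − 12 = -9, so the missing entry is -10 − (-9) = -1.

q = 21, x = -1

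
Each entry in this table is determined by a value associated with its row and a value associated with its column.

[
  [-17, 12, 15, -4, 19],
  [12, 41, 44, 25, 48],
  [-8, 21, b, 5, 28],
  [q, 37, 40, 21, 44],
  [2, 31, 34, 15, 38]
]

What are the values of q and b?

The difference between any two rows is the same in every column — this is an addition table with the headers hidden.
Row 4 minus row 1 is 37 − 12 = 25, so its entry in column 1 is -17 + 25 = 8.
Row 3 minus row 1 is 21 − 12 = 9, so its entry in column 3 is 15 + 9 = 24.

q = 8, b = 24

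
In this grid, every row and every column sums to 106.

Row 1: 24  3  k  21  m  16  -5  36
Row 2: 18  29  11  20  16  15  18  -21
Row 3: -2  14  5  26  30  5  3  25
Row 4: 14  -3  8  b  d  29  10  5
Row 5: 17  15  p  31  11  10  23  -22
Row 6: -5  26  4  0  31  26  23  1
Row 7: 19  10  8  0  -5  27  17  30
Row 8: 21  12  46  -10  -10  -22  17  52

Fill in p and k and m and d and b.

p = 21, k = 3, m = 8, d = 25, b = 18

Row 5: 17 + 15 + 31 + 11 + 10 + 23 − 22 = 85, so its missing entry is 106 − 85 = 21.
Column 3: 11 + 5 + 8 + 21 + 4 + 8 + 46 = 103, so its missing entry is 106 − 103 = 3.
Row 1: 24 + 3 + 3 + 21 + 16 − 5 + 36 = 98, so its missing entry is 106 − 98 = 8.
Column 5: 8 + 16 + 30 + 11 + 31 − 5 − 10 = 81, so its missing entry is 106 − 81 = 25.
Row 4: 14 − 3 + 8 + 25 + 29 + 10 + 5 = 88, so its missing entry is 106 − 88 = 18.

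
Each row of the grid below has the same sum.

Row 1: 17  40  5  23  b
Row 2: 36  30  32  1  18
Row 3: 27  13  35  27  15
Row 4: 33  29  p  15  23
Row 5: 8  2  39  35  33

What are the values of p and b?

p = 17, b = 32

The complete rows each total 117.
Row 4 is missing 117 − 100 = 17 (since 33 + 29 + 15 + 23 = 100).
Row 1 is missing 117 − 85 = 32 (since 17 + 40 + 5 + 23 = 85).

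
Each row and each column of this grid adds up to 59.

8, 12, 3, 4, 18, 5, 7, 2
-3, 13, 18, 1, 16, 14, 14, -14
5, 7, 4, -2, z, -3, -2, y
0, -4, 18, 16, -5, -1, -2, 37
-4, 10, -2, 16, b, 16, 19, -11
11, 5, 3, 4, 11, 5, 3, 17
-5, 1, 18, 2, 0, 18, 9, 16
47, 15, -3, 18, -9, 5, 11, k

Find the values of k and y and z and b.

Row 5: -4 + 10 − 2 + 16 + 16 + 19 − 11 = 44, so its missing entry is 59 − 44 = 15.
Column 5: 18 + 16 − 5 + 15 + 11 + 0 − 9 = 46, so its missing entry is 59 − 46 = 13.
Row 8: 47 + 15 − 3 + 18 − 9 + 5 + 11 = 84, so its missing entry is 59 − 84 = -25.
Row 3: 5 + 7 + 4 − 2 + 13 − 3 − 2 = 22, so its missing entry is 59 − 22 = 37.

k = -25, y = 37, z = 13, b = 15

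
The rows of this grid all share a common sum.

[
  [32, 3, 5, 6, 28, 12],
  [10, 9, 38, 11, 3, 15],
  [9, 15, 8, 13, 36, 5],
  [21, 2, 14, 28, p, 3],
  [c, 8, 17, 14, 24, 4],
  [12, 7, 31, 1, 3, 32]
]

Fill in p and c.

p = 18, c = 19

Rows 1 and 2 both add up to 86, so every row sums to 86.
Row 4: 21 + 2 + 14 + 28 + 3 = 68, so the missing entry is 86 − 68 = 18.
Row 5: 8 + 17 + 14 + 24 + 4 = 67, so the missing entry is 86 − 67 = 19.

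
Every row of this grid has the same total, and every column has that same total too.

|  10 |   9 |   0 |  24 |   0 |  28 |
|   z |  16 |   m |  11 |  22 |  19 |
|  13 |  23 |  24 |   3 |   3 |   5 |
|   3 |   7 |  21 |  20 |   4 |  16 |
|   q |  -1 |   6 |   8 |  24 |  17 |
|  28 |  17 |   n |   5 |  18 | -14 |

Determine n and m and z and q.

n = 17, m = 3, z = 0, q = 17

Rows 1 and 3 both sum to 71, so that's the common total.
Row 5 has -1 + 6 + 8 + 24 + 17 = 54; the blank must be 71 − 54 = 17.
Column 1 has 10 + 13 + 3 + 17 + 28 = 71; the blank must be 71 − 71 = 0.
Row 2 has 0 + 16 + 11 + 22 + 19 = 68; the blank must be 71 − 68 = 3.
Row 6 has 28 + 17 + 5 + 18 − 14 = 54; the blank must be 71 − 54 = 17.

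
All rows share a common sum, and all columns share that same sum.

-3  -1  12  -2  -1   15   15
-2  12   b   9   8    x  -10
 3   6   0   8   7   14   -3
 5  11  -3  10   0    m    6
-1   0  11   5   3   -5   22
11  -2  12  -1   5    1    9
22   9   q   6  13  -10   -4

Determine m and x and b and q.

m = 6, x = 14, b = 4, q = -1

Rows 1 and 3 both sum to 35, so that's the common total.
Row 7 has 22 + 9 + 6 + 13 − 10 − 4 = 36; the blank must be 35 − 36 = -1.
Column 3 has 12 + 0 − 3 + 11 + 12 − 1 = 31; the blank must be 35 − 31 = 4.
Row 4 has 5 + 11 − 3 + 10 + 0 + 6 = 29; the blank must be 35 − 29 = 6.
Row 2 has -2 + 12 + 4 + 9 + 8 − 10 = 21; the blank must be 35 − 21 = 14.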